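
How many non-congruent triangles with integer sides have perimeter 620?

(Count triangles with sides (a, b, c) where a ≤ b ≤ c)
Let a ≤ b ≤ c with a + b + c = 620. The only binding inequality is a + b > c, i.e. 620 − c > c, so c < 620/2; and c ≥ 620/3 since c is the largest side.
So 207 ≤ c ≤ 309. For each c, b runs from ⌈(620 − c)/2⌉ up to c (then a = 620 − b − c satisfies 1 ≤ a ≤ b automatically), giving c − ⌈(620 − c)/2⌉ + 1 choices.
Summing over c: 1 + 3 + 4 + 6 + … + 153 + 154  (103 terms, c = 207, …, 309) = 8008
Check (closed form: nearest integer to p²/48 for even p, (p+3)²/48 for odd p): 620²/48 = 384400/48 ≈ 8008.33 → 8008

8008 triangles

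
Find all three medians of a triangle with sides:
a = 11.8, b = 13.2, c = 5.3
Median formula: m_a = ½√(2b² + 2c² − a²) (and cyclically). a² = 139.24, b² = 174.24, c² = 28.09.
m_a = ½√(2·174.24 + 2·28.09 − 139.24) = ½√265.42 ≈ ½·16.2917 ≈ 8.14586
m_b = ½√(2·139.24 + 2·28.09 − 174.24) = ½√160.42 ≈ ½·12.6657 ≈ 6.33285
m_c = ½√(2·139.24 + 2·174.24 − 28.09) = ½√598.87 ≈ ½·24.4718 ≈ 12.2359

m_a = 8.146, m_b = 6.333, m_c = 12.24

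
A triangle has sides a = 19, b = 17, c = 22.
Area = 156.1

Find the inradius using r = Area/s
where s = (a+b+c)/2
s = (19 + 17 + 22)/2 = 58/2 = 29
r = Area/s = 156.1/29 ≈ 5.38276

r = 5.383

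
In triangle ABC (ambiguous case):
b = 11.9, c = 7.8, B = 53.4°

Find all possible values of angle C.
b/sin(B) = c/sin(C)  ⇒  sin(C) = c·sin(B)/b = 7.8·sin(53.4°)/11.9
sin(53.4°) ≈ 0.802817
sin(C) ≈ 7.8·0.802817/11.9 ≈ 6.26198/11.9 ≈ 0.526216
Candidate 1: C₁ = arcsin(0.526216) ≈ 31.7502°  →  A = 180° − 53.4° − 31.7502° ≈ 94.8498° > 0, valid
Candidate 2: C₂ = 180° − C₁ ≈ 148.25°  →  A = 180° − 53.4° − 148.25° ≈ -21.6498° ≤ 0, not a valid triangle

C = 31.75° (one solution)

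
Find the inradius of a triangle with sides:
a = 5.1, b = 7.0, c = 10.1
r = Area/s where s is the semi-perimeter.
s = (5.1 + 7.0 + 10.1)/2 = 22.2/2 = 11.1
Area = √(s(s−a)(s−b)(s−c)) = √(11.1·6·4.1·1) ≈ √273.06 ≈ 16.5245
r ≈ 16.5245/11.1 ≈ 1.4887

r = 1.489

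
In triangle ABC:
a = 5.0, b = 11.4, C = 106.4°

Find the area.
Two sides and the included angle (SAS): A = ½·a·b·sin(C) = ½·5.0·11.4·sin(106.4°)
sin(106.4°) ≈ 0.959314
A ≈ ½·57·0.959314 = 28.5·0.959314 ≈ 27.3404

Area = 27.34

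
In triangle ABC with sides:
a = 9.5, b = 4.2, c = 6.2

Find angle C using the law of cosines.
c² = a² + b² − 2ab·cos(C)  ⇒  cos(C) = (a² + b² − c²)/(2ab)
cos(C) = (9.5² + 4.2² − 6.2²)/(2·9.5·4.2) = (90.25 + 17.64 − 38.44)/79.8 = 69.45/79.8 ≈ 0.870301
C = arccos(0.870301) ≈ 29.5064°

C = 29.51°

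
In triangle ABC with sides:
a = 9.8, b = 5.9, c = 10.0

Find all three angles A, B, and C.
Law of cosines for each angle (a² = 96.04, b² = 34.81, c² = 100):
cos(A) = (b² + c² − a²)/(2bc) = (34.81 + 100 − 96.04)/(2·5.9·10.0) = 38.77/118 ≈ 0.328559  ⇒  A ≈ 70.8186°
cos(B) = (a² + c² − b²)/(2ac) = (96.04 + 100 − 34.81)/(2·9.8·10.0) = 161.23/196 ≈ 0.822602  ⇒  B ≈ 34.6539°
cos(C) = (a² + b² − c²)/(2ab) = (96.04 + 34.81 − 100)/(2·9.8·5.9) = 30.85/115.64 ≈ 0.266776  ⇒  C ≈ 74.5275°
Check: A + B + C ≈ 180°

A = 70.82°, B = 34.65°, C = 74.53°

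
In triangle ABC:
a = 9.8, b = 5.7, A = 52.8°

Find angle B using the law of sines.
a/sin(A) = b/sin(B)  ⇒  sin(B) = b·sin(A)/a = 5.7·sin(52.8°)/9.8
sin(52.8°) ≈ 0.79653
sin(B) ≈ 5.7·0.79653/9.8 ≈ 4.54022/9.8 ≈ 0.463288
B = arcsin(0.463288) ≈ 27.5995°
(Since b ≤ a we need B ≤ A, so the obtuse alternative 180° − 27.5995° ≈ 152.401° is rejected.)

B = 27.6°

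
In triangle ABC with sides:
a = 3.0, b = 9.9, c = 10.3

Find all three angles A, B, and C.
Law of cosines for each angle (a² = 9, b² = 98.01, c² = 106.09):
cos(A) = (b² + c² − a²)/(2bc) = (98.01 + 106.09 − 9)/(2·9.9·10.3) = 195.1/203.94 ≈ 0.956654  ⇒  A ≈ 16.9314°
cos(B) = (a² + c² − b²)/(2ac) = (9 + 106.09 − 98.01)/(2·3.0·10.3) = 17.08/61.8 ≈ 0.276375  ⇒  B ≈ 73.956°
cos(C) = (a² + b² − c²)/(2ab) = (9 + 98.01 − 106.09)/(2·3.0·9.9) = 0.92/59.4 ≈ 0.0154882  ⇒  C ≈ 89.1126°
Check: A + B + C ≈ 180°

A = 16.93°, B = 73.96°, C = 89.11°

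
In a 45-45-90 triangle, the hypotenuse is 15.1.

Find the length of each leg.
In a 45-45-90 triangle hypotenuse = leg·√2, so leg = hypotenuse/√2.
Leg = 15.1/√2 ≈ 15.1/1.41421 ≈ 10.6773

Each leg = 10.68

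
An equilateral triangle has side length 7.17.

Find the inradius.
r = Area/s with s the semi-perimeter.
Area = (√3/4)·7.17² = (√3/4)·51.4089 ≈ 0.433013·51.4089 ≈ 22.2607
s = 3·7.17/2 = 10.755
r ≈ 22.2607/10.755 ≈ 2.0698
(Equivalently r = side/(2√3) = 7.17/3.4641 ≈ 2.0698.)

r = 2.07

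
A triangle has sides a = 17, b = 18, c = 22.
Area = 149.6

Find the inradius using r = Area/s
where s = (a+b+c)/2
s = (17 + 18 + 22)/2 = 57/2 = 28.5
r = Area/s = 149.6/28.5 ≈ 5.24912

r = 5.249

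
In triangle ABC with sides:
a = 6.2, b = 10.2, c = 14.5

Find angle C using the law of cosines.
c² = a² + b² − 2ab·cos(C)  ⇒  cos(C) = (a² + b² − c²)/(2ab)
cos(C) = (6.2² + 10.2² − 14.5²)/(2·6.2·10.2) = (38.44 + 104.04 − 210.25)/126.48 = -67.77/126.48 ≈ -0.535816
C = arccos(-0.535816) ≈ 122.399°

C = 122.4°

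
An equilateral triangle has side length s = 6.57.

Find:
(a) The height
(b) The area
(a) The height splits the triangle into two 30-60-90 halves: h = s·√3/2 = 6.57·1.73205/2 ≈ 11.3796/2 ≈ 5.68979
(b) Area = (√3/4)·s² = (√3/4)·6.57² = (√3/4)·43.1649 ≈ 0.433013·43.1649 ≈ 18.6909

Height = 5.69, Area = 18.69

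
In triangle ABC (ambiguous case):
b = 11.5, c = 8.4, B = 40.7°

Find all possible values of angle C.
b/sin(B) = c/sin(C)  ⇒  sin(C) = c·sin(B)/b = 8.4·sin(40.7°)/11.5
sin(40.7°) ≈ 0.652098
sin(C) ≈ 8.4·0.652098/11.5 ≈ 5.47763/11.5 ≈ 0.476315
Candidate 1: C₁ = arcsin(0.476315) ≈ 28.445°  →  A = 180° − 40.7° − 28.445° ≈ 110.855° > 0, valid
Candidate 2: C₂ = 180° − C₁ ≈ 151.555°  →  A = 180° − 40.7° − 151.555° ≈ -12.255° ≤ 0, not a valid triangle

C = 28.45° (one solution)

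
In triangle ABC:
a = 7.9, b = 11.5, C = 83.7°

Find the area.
Two sides and the included angle (SAS): A = ½·a·b·sin(C) = ½·7.9·11.5·sin(83.7°)
sin(83.7°) ≈ 0.993961
A ≈ ½·90.85·0.993961 = 45.425·0.993961 ≈ 45.1507

Area = 45.15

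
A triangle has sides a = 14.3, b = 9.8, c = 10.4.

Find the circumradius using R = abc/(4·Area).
First find the area with Heron's formula.
s = (14.3 + 9.8 + 10.4)/2 = 17.25
Area = √(s(s−a)(s−b)(s−c)) = √(17.25·2.95·7.45·6.85) ≈ √2596.92 ≈ 50.9599
abc = 14.3·9.8·10.4 = 1457.456
R = abc/(4·Area) ≈ 1457.456/(4·50.9599) = 1457.456/203.84 ≈ 7.15001

R = 7.15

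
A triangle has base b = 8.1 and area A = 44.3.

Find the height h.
A = ½·b·h  ⇒  h = 2A/b = 2·44.3/8.1 = 88.6/8.1 ≈ 10.9383

h = 10.94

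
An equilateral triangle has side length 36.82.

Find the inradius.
r = Area/s with s the semi-perimeter.
Area = (√3/4)·36.82² = (√3/4)·1355.7124 ≈ 0.433013·1355.7124 ≈ 587.041
s = 3·36.82/2 = 55.23
r ≈ 587.041/55.23 ≈ 10.629
(Equivalently r = side/(2√3) = 36.82/3.4641 ≈ 10.629.)

r = 10.63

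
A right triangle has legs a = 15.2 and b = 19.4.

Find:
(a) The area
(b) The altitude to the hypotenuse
(a) The legs are perpendicular, so Area = ½·a·b = ½·15.2·19.4 = ½·294.88 = 147.44
(b) Hypotenuse c = √(a² + b²) = √(231.04 + 376.36) = √607.4 ≈ 24.6455
    Area = ½·c·h_c  ⇒  h_c = 2·Area/c = 294.88/24.6455 ≈ 11.9649

Area = 147.44, h_c = 11.96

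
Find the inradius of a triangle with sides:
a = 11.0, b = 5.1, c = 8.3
r = Area/s where s is the semi-perimeter.
s = (11.0 + 5.1 + 8.3)/2 = 24.4/2 = 12.2
Area = √(s(s−a)(s−b)(s−c)) = √(12.2·1.2·7.1·3.9) ≈ √405.382 ≈ 20.1341
r ≈ 20.1341/12.2 ≈ 1.65034

r = 1.65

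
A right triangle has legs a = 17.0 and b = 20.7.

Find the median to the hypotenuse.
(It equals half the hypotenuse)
Hypotenuse c = √(a² + b²) = √(289 + 428.49) = √717.49 ≈ 26.786
Median to hypotenuse = c/2 ≈ 26.786/2 ≈ 13.393

Median = 13.39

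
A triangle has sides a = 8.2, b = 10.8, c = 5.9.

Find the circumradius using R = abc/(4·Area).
First find the area with Heron's formula.
s = (8.2 + 10.8 + 5.9)/2 = 12.45
Area = √(s(s−a)(s−b)(s−c)) = √(12.45·4.25·1.65·6.55) ≈ √571.852 ≈ 23.9134
abc = 8.2·10.8·5.9 = 522.504
R = abc/(4·Area) ≈ 522.504/(4·23.9134) = 522.504/95.6537 ≈ 5.46245

R = 5.462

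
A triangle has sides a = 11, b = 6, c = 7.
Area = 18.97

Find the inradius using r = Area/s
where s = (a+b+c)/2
s = (11 + 6 + 7)/2 = 24/2 = 12
r = Area/s = 18.97/12 ≈ 1.58083

r = 1.581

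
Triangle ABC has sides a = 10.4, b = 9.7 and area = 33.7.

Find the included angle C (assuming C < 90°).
Area = ½·a·b·sin(C)  ⇒  sin(C) = 2·Area/(a·b) = 2·33.7/(10.4·9.7) = 67.4/100.88 ≈ 0.668121
C = arcsin(0.668121) ≈ 41.9222° (taking the acute solution since C < 90°)

C = 41.92°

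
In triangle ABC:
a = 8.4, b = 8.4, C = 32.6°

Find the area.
Two sides and the included angle (SAS): A = ½·a·b·sin(C) = ½·8.4·8.4·sin(32.6°)
sin(32.6°) ≈ 0.538771
A ≈ ½·70.56·0.538771 = 35.28·0.538771 ≈ 19.0078

Area = 19.01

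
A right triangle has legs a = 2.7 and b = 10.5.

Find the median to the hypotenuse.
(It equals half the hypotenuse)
Hypotenuse c = √(a² + b²) = √(7.29 + 110.25) = √117.54 ≈ 10.8416
Median to hypotenuse = c/2 ≈ 10.8416/2 ≈ 5.42079

Median = 5.421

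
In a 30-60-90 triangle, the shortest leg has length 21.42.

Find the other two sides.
In a 30-60-90 triangle the sides are in ratio 1 : √3 : 2 (short leg : long leg : hypotenuse).
Long leg = 21.42·√3 ≈ 21.42·1.73205 ≈ 37.1005
Hypotenuse = 2·21.42 = 42.84

Long leg = 21.42√3 = 37.1, Hypotenuse = 42.84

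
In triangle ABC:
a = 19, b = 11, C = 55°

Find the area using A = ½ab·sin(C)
A = ½·a·b·sin(C) = ½·19·11·sin(55°)
sin(55°) ≈ 0.819152
A ≈ ½·209·0.819152 = 104.5·0.819152 ≈ 85.6014

Area = 85.6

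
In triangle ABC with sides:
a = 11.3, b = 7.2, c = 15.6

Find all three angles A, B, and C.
Law of cosines for each angle (a² = 127.69, b² = 51.84, c² = 243.36):
cos(A) = (b² + c² − a²)/(2bc) = (51.84 + 243.36 − 127.69)/(2·7.2·15.6) = 167.51/224.64 ≈ 0.745682  ⇒  A ≈ 41.7823°
cos(B) = (a² + c² − b²)/(2ac) = (127.69 + 243.36 − 51.84)/(2·11.3·15.6) = 319.21/352.56 ≈ 0.905406  ⇒  B ≈ 25.122°
cos(C) = (a² + b² − c²)/(2ab) = (127.69 + 51.84 − 243.36)/(2·11.3·7.2) = -63.83/162.72 ≈ -0.392269  ⇒  C ≈ 113.096°
Check: A + B + C ≈ 180°

A = 41.78°, B = 25.12°, C = 113.1°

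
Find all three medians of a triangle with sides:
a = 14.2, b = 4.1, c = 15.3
Median formula: m_a = ½√(2b² + 2c² − a²) (and cyclically). a² = 201.64, b² = 16.81, c² = 234.09.
m_a = ½√(2·16.81 + 2·234.09 − 201.64) = ½√300.16 ≈ ½·17.3251 ≈ 8.66256
m_b = ½√(2·201.64 + 2·234.09 − 16.81) = ½√854.65 ≈ ½·29.2344 ≈ 14.6172
m_c = ½√(2·201.64 + 2·16.81 − 234.09) = ½√202.81 ≈ ½·14.2411 ≈ 7.12057

m_a = 8.663, m_b = 14.62, m_c = 7.121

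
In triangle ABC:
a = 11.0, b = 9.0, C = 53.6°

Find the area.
Two sides and the included angle (SAS): A = ½·a·b·sin(C) = ½·11.0·9.0·sin(53.6°)
sin(53.6°) ≈ 0.804894
A ≈ ½·99·0.804894 = 49.5·0.804894 ≈ 39.8422

Area = 39.84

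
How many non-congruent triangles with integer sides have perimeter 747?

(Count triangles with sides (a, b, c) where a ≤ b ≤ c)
Let a ≤ b ≤ c with a + b + c = 747. The only binding inequality is a + b > c, i.e. 747 − c > c, so c < 747/2; and c ≥ 747/3 since c is the largest side.
So 249 ≤ c ≤ 373. For each c, b runs from ⌈(747 − c)/2⌉ up to c (then a = 747 − b − c satisfies 1 ≤ a ≤ b automatically), giving c − ⌈(747 − c)/2⌉ + 1 choices.
Summing over c: 1 + 2 + 4 + 5 + … + 185 + 187  (125 terms, c = 249, …, 373) = 11719
Check (closed form: nearest integer to p²/48 for even p, (p+3)²/48 for odd p): (747+3)²/48 = 750²/48 = 562500/48 ≈ 11718.75 → 11719

11719 triangles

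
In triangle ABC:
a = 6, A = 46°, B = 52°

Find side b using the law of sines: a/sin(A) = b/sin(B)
a/sin(A) = b/sin(B)  ⇒  b = a·sin(B)/sin(A) = 6·sin(52°)/sin(46°)
sin(52°) ≈ 0.788011, sin(46°) ≈ 0.71934
b ≈ 6·0.788011/0.71934 ≈ 4.72806/0.71934 ≈ 6.57278

b = 6.573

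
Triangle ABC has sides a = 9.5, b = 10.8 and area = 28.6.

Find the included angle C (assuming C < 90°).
Area = ½·a·b·sin(C)  ⇒  sin(C) = 2·Area/(a·b) = 2·28.6/(9.5·10.8) = 57.2/102.6 ≈ 0.557505
C = arcsin(0.557505) ≈ 33.8834° (taking the acute solution since C < 90°)

C = 33.88°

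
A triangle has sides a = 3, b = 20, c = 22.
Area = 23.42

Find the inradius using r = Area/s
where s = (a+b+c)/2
s = (3 + 20 + 22)/2 = 45/2 = 22.5
r = Area/s = 23.42/22.5 ≈ 1.04089

r = 1.041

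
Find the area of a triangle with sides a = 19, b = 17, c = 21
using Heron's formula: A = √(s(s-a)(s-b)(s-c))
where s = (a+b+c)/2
s = (19 + 17 + 21)/2 = 57/2 = 28.5
s − a = 9.5, s − b = 11.5, s − c = 7.5
s(s−a)(s−b)(s−c) = 28.5·9.5·11.5·7.5 = 23352.1875
Area = √23352.1875 ≈ 152.814

s = 28.5, Area = 152.8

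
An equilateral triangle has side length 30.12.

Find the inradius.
r = Area/s with s the semi-perimeter.
Area = (√3/4)·30.12² = (√3/4)·907.2144 ≈ 0.433013·907.2144 ≈ 392.835
s = 3·30.12/2 = 45.18
r ≈ 392.835/45.18 ≈ 8.6949
(Equivalently r = side/(2√3) = 30.12/3.4641 ≈ 8.6949.)

r = 8.695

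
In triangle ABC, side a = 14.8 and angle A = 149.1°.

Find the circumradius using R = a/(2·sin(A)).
R = a/(2·sin(A)) = 14.8/(2·sin(149.1°))
sin(149.1°) ≈ 0.513541
R ≈ 14.8/(2·0.513541) = 14.8/1.02708 ≈ 14.4097

R = 14.41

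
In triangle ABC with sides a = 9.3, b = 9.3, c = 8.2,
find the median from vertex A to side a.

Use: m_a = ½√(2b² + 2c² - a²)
m_a = ½√(2·9.3² + 2·8.2² − 9.3²) = ½√(2·86.49 + 2·67.24 − 86.49) = ½√(172.98 + 134.48 − 86.49) = ½√220.97
√220.97 ≈ 14.8651, so m_a ≈ 7.43253

m_a = 7.433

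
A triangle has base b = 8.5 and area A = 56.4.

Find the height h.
A = ½·b·h  ⇒  h = 2A/b = 2·56.4/8.5 = 112.8/8.5 ≈ 13.2706

h = 13.27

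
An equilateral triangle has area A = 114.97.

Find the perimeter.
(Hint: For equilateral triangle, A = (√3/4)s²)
A = (√3/4)s²  ⇒  s² = 4A/√3 = 4·114.97/√3 = 459.88/1.73205 ≈ 265.512
s ≈ √265.512 ≈ 16.2945
Perimeter = 3s ≈ 3·16.2945 ≈ 48.8836

Perimeter = 48.88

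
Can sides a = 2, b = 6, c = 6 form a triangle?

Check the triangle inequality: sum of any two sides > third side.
a + b vs c: 2 + 6 = 8 > 6  ✓
a + c vs b: 2 + 6 = 8 > 6  ✓
b + c vs a: 6 + 6 = 12 > 2  ✓

Yes, triangle inequality satisfied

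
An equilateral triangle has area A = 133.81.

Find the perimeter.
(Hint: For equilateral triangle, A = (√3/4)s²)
A = (√3/4)s²  ⇒  s² = 4A/√3 = 4·133.81/√3 = 535.24/1.73205 ≈ 309.021
s ≈ √309.021 ≈ 17.579
Perimeter = 3s ≈ 3·17.579 ≈ 52.737

Perimeter = 52.74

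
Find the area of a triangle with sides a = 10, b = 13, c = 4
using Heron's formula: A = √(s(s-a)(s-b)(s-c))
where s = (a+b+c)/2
s = (10 + 13 + 4)/2 = 27/2 = 13.5
s − a = 3.5, s − b = 0.5, s − c = 9.5
s(s−a)(s−b)(s−c) = 13.5·3.5·0.5·9.5 = 224.4375
Area = √224.4375 ≈ 14.9812

s = 13.5, Area = 14.98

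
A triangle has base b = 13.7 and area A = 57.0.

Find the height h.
A = ½·b·h  ⇒  h = 2A/b = 2·57.0/13.7 = 114/13.7 ≈ 8.32117

h = 8.321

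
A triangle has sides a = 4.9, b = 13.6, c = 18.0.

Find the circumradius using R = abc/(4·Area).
First find the area with Heron's formula.
s = (4.9 + 13.6 + 18.0)/2 = 18.25
Area = √(s(s−a)(s−b)(s−c)) = √(18.25·13.35·4.65·0.25) ≈ √283.229 ≈ 16.8294
abc = 4.9·13.6·18.0 = 1199.52
R = abc/(4·Area) ≈ 1199.52/(4·16.8294) = 1199.52/67.3176 ≈ 17.8188

R = 17.82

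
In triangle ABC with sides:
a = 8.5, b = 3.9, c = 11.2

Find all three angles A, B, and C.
Law of cosines for each angle (a² = 72.25, b² = 15.21, c² = 125.44):
cos(A) = (b² + c² − a²)/(2bc) = (15.21 + 125.44 − 72.25)/(2·3.9·11.2) = 68.4/87.36 ≈ 0.782967  ⇒  A ≈ 38.467°
cos(B) = (a² + c² − b²)/(2ac) = (72.25 + 125.44 − 15.21)/(2·8.5·11.2) = 182.48/190.4 ≈ 0.958403  ⇒  B ≈ 16.5838°
cos(C) = (a² + b² − c²)/(2ab) = (72.25 + 15.21 − 125.44)/(2·8.5·3.9) = -37.98/66.3 ≈ -0.572851  ⇒  C ≈ 124.949°
Check: A + B + C ≈ 180°

A = 38.47°, B = 16.58°, C = 124.9°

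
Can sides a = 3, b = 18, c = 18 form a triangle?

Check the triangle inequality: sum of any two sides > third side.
a + b vs c: 3 + 18 = 21 > 18  ✓
a + c vs b: 3 + 18 = 21 > 18  ✓
b + c vs a: 18 + 18 = 36 > 3  ✓

Yes, triangle inequality satisfied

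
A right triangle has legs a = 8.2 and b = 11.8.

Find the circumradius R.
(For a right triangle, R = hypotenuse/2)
Hypotenuse c = √(a² + b²) = √(67.24 + 139.24) = √206.48 ≈ 14.3694
R = c/2 ≈ 14.3694/2 ≈ 7.18471

R = 7.185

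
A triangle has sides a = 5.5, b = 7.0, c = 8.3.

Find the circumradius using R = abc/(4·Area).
First find the area with Heron's formula.
s = (5.5 + 7.0 + 8.3)/2 = 10.4
Area = √(s(s−a)(s−b)(s−c)) = √(10.4·4.9·3.4·2.1) ≈ √363.854 ≈ 19.075
abc = 5.5·7.0·8.3 = 319.55
R = abc/(4·Area) ≈ 319.55/(4·19.075) = 319.55/76.2999 ≈ 4.18808

R = 4.188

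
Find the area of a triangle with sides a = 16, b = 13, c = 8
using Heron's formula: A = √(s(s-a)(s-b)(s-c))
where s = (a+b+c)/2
s = (16 + 13 + 8)/2 = 37/2 = 18.5
s − a = 2.5, s − b = 5.5, s − c = 10.5
s(s−a)(s−b)(s−c) = 18.5·2.5·5.5·10.5 = 2670.9375
Area = √2670.9375 ≈ 51.6811

s = 18.5, Area = 51.68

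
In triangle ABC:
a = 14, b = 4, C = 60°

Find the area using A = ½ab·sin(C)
A = ½·a·b·sin(C) = ½·14·4·sin(60°)
sin(60°) ≈ 0.866025
A ≈ ½·56·0.866025 = 28·0.866025 ≈ 24.2487

Area = 24.25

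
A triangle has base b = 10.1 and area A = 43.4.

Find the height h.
A = ½·b·h  ⇒  h = 2A/b = 2·43.4/10.1 = 86.8/10.1 ≈ 8.59406

h = 8.594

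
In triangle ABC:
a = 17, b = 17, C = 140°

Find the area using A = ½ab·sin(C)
A = ½·a·b·sin(C) = ½·17·17·sin(140°)
sin(140°) ≈ 0.642788
A ≈ ½·289·0.642788 = 144.5·0.642788 ≈ 92.8828

Area = 92.88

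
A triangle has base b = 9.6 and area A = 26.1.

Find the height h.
A = ½·b·h  ⇒  h = 2A/b = 2·26.1/9.6 = 52.2/9.6 ≈ 5.4375

h = 5.438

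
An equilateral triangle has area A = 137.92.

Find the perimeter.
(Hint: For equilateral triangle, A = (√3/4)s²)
A = (√3/4)s²  ⇒  s² = 4A/√3 = 4·137.92/√3 = 551.68/1.73205 ≈ 318.513
s ≈ √318.513 ≈ 17.8469
Perimeter = 3s ≈ 3·17.8469 ≈ 53.5408

Perimeter = 53.54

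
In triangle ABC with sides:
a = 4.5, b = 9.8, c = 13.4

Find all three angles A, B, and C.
Law of cosines for each angle (a² = 20.25, b² = 96.04, c² = 179.56):
cos(A) = (b² + c² − a²)/(2bc) = (96.04 + 179.56 − 20.25)/(2·9.8·13.4) = 255.35/262.64 ≈ 0.972243  ⇒  A ≈ 13.531°
cos(B) = (a² + c² − b²)/(2ac) = (20.25 + 179.56 − 96.04)/(2·4.5·13.4) = 103.77/120.6 ≈ 0.860448  ⇒  B ≈ 30.6331°
cos(C) = (a² + b² − c²)/(2ab) = (20.25 + 96.04 − 179.56)/(2·4.5·9.8) = -63.27/88.2 ≈ -0.717347  ⇒  C ≈ 135.836°
Check: A + B + C ≈ 180°

A = 13.53°, B = 30.63°, C = 135.8°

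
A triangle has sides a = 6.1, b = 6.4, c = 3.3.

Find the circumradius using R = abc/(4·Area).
First find the area with Heron's formula.
s = (6.1 + 6.4 + 3.3)/2 = 7.9
Area = √(s(s−a)(s−b)(s−c)) = √(7.9·1.8·1.5·4.6) ≈ √98.118 ≈ 9.90545
abc = 6.1·6.4·3.3 = 128.832
R = abc/(4·Area) ≈ 128.832/(4·9.90545) = 128.832/39.6218 ≈ 3.25154

R = 3.252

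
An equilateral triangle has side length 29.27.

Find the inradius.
r = Area/s with s the semi-perimeter.
Area = (√3/4)·29.27² = (√3/4)·856.7329 ≈ 0.433013·856.7329 ≈ 370.976
s = 3·29.27/2 = 43.905
r ≈ 370.976/43.905 ≈ 8.44952
(Equivalently r = side/(2√3) = 29.27/3.4641 ≈ 8.44952.)

r = 8.45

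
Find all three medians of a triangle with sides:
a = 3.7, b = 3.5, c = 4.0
Median formula: m_a = ½√(2b² + 2c² − a²) (and cyclically). a² = 13.69, b² = 12.25, c² = 16.
m_a = ½√(2·12.25 + 2·16 − 13.69) = ½√42.81 ≈ ½·6.54294 ≈ 3.27147
m_b = ½√(2·13.69 + 2·16 − 12.25) = ½√47.13 ≈ ½·6.86513 ≈ 3.43256
m_c = ½√(2·13.69 + 2·12.25 − 16) = ½√35.88 ≈ ½·5.98999 ≈ 2.995

m_a = 3.271, m_b = 3.433, m_c = 2.995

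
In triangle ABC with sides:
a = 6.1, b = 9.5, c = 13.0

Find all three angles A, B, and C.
Law of cosines for each angle (a² = 37.21, b² = 90.25, c² = 169):
cos(A) = (b² + c² − a²)/(2bc) = (90.25 + 169 − 37.21)/(2·9.5·13.0) = 222.04/247 ≈ 0.898947  ⇒  A ≈ 25.98°
cos(B) = (a² + c² − b²)/(2ac) = (37.21 + 169 − 90.25)/(2·6.1·13.0) = 115.96/158.6 ≈ 0.731148  ⇒  B ≈ 43.0173°
cos(C) = (a² + b² − c²)/(2ab) = (37.21 + 90.25 − 169)/(2·6.1·9.5) = -41.54/115.9 ≈ -0.358412  ⇒  C ≈ 111.003°
Check: A + B + C ≈ 180°

A = 25.98°, B = 43.02°, C = 111°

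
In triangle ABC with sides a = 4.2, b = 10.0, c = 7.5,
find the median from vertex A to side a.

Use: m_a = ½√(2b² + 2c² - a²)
m_a = ½√(2·10.0² + 2·7.5² − 4.2²) = ½√(2·100 + 2·56.25 − 17.64) = ½√(200 + 112.5 − 17.64) = ½√294.86
√294.86 ≈ 17.1715, so m_a ≈ 8.58574

m_a = 8.586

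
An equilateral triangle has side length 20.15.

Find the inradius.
r = Area/s with s the semi-perimeter.
Area = (√3/4)·20.15² = (√3/4)·406.0225 ≈ 0.433013·406.0225 ≈ 175.813
s = 3·20.15/2 = 30.225
r ≈ 175.813/30.225 ≈ 5.8168
(Equivalently r = side/(2√3) = 20.15/3.4641 ≈ 5.8168.)

r = 5.817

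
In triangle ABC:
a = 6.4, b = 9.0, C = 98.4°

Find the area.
Two sides and the included angle (SAS): A = ½·a·b·sin(C) = ½·6.4·9.0·sin(98.4°)
sin(98.4°) ≈ 0.989272
A ≈ ½·57.6·0.989272 = 28.8·0.989272 ≈ 28.491

Area = 28.49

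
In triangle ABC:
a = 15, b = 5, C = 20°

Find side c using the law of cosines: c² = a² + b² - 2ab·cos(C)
c² = 15² + 5² − 2·15·5·cos(20°)
cos(20°) ≈ 0.939693
c² ≈ 225 + 25 − 150·(0.939693) ≈ 250 − 140.954 ≈ 109.046
c ≈ √109.046 ≈ 10.4425

c = 10.44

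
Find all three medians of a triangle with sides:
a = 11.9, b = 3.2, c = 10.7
Median formula: m_a = ½√(2b² + 2c² − a²) (and cyclically). a² = 141.61, b² = 10.24, c² = 114.49.
m_a = ½√(2·10.24 + 2·114.49 − 141.61) = ½√107.85 ≈ ½·10.3851 ≈ 5.19254
m_b = ½√(2·141.61 + 2·114.49 − 10.24) = ½√501.96 ≈ ½·22.4045 ≈ 11.2022
m_c = ½√(2·141.61 + 2·10.24 − 114.49) = ½√189.21 ≈ ½·13.7554 ≈ 6.87768

m_a = 5.193, m_b = 11.2, m_c = 6.878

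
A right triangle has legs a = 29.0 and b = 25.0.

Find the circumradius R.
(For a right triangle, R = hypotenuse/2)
Hypotenuse c = √(a² + b²) = √(841 + 625) = √1466 ≈ 38.2884
R = c/2 ≈ 38.2884/2 ≈ 19.1442

R = 19.14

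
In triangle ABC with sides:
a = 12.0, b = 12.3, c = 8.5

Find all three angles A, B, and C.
Law of cosines for each angle (a² = 144, b² = 151.29, c² = 72.25):
cos(A) = (b² + c² − a²)/(2bc) = (151.29 + 72.25 − 144)/(2·12.3·8.5) = 79.54/209.1 ≈ 0.380392  ⇒  A ≈ 67.642°
cos(B) = (a² + c² − b²)/(2ac) = (144 + 72.25 − 151.29)/(2·12.0·8.5) = 64.96/204 ≈ 0.318431  ⇒  B ≈ 71.4319°
cos(C) = (a² + b² − c²)/(2ab) = (144 + 151.29 − 72.25)/(2·12.0·12.3) = 223.04/295.2 ≈ 0.755556  ⇒  C ≈ 40.9261°
Check: A + B + C ≈ 180°

A = 67.64°, B = 71.43°, C = 40.93°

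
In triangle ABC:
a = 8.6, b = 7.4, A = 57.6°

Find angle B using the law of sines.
a/sin(A) = b/sin(B)  ⇒  sin(B) = b·sin(A)/a = 7.4·sin(57.6°)/8.6
sin(57.6°) ≈ 0.844328
sin(B) ≈ 7.4·0.844328/8.6 ≈ 6.24803/8.6 ≈ 0.726515
B = arcsin(0.726515) ≈ 46.595°
(Since b ≤ a we need B ≤ A, so the obtuse alternative 180° − 46.595° ≈ 133.405° is rejected.)

B = 46.6°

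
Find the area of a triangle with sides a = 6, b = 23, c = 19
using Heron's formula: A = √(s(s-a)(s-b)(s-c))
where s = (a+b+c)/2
s = (6 + 23 + 19)/2 = 48/2 = 24
s − a = 18, s − b = 1, s − c = 5
s(s−a)(s−b)(s−c) = 24·18·1·5 = 2160
Area = √2160 ≈ 46.4758

s = 24.0, Area = 46.48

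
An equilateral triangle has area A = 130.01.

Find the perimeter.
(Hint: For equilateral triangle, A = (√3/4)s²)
A = (√3/4)s²  ⇒  s² = 4A/√3 = 4·130.01/√3 = 520.04/1.73205 ≈ 300.245
s ≈ √300.245 ≈ 17.3276
Perimeter = 3s ≈ 3·17.3276 ≈ 51.9828

Perimeter = 51.98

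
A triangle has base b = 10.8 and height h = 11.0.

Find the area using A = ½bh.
A = ½·b·h = ½·10.8·11.0 = ½·118.8 = 59.4

Area = 59.4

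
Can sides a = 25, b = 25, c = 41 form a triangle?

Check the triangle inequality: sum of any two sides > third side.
a + b vs c: 25 + 25 = 50 > 41  ✓
a + c vs b: 25 + 41 = 66 > 25  ✓
b + c vs a: 25 + 41 = 66 > 25  ✓

Yes, triangle inequality satisfied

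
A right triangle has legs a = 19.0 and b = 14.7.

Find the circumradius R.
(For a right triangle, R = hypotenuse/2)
Hypotenuse c = √(a² + b²) = √(361 + 216.09) = √577.09 ≈ 24.0227
R = c/2 ≈ 24.0227/2 ≈ 12.0113

R = 12.01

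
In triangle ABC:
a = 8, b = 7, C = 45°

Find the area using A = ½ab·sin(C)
A = ½·a·b·sin(C) = ½·8·7·sin(45°)
sin(45°) ≈ 0.707107
A ≈ ½·56·0.707107 = 28·0.707107 ≈ 19.799

Area = 19.8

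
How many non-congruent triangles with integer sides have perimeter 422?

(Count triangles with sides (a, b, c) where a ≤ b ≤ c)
Let a ≤ b ≤ c with a + b + c = 422. The only binding inequality is a + b > c, i.e. 422 − c > c, so c < 422/2; and c ≥ 422/3 since c is the largest side.
So 141 ≤ c ≤ 210. For each c, b runs from ⌈(422 − c)/2⌉ up to c (then a = 422 − b − c satisfies 1 ≤ a ≤ b automatically), giving c − ⌈(422 − c)/2⌉ + 1 choices.
Summing over c: 1 + 3 + 4 + 6 + … + 103 + 105  (70 terms, c = 141, …, 210) = 3710
Check (closed form: nearest integer to p²/48 for even p, (p+3)²/48 for odd p): 422²/48 = 178084/48 ≈ 3710.08 → 3710

3710 triangles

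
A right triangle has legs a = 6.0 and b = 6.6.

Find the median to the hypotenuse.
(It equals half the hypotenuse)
Hypotenuse c = √(a² + b²) = √(36 + 43.56) = √79.56 ≈ 8.91964
Median to hypotenuse = c/2 ≈ 8.91964/2 ≈ 4.45982

Median = 4.46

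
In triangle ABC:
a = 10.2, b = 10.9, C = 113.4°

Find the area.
Two sides and the included angle (SAS): A = ½·a·b·sin(C) = ½·10.2·10.9·sin(113.4°)
sin(113.4°) ≈ 0.917755
A ≈ ½·111.18·0.917755 = 55.59·0.917755 ≈ 51.018

Area = 51.02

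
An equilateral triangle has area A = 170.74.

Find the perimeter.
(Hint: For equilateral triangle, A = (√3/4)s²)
A = (√3/4)s²  ⇒  s² = 4A/√3 = 4·170.74/√3 = 682.96/1.73205 ≈ 394.307
s ≈ √394.307 ≈ 19.8572
Perimeter = 3s ≈ 3·19.8572 ≈ 59.5715

Perimeter = 59.57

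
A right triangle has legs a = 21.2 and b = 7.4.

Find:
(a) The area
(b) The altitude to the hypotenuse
(a) The legs are perpendicular, so Area = ½·a·b = ½·21.2·7.4 = ½·156.88 = 78.44
(b) Hypotenuse c = √(a² + b²) = √(449.44 + 54.76) = √504.2 ≈ 22.4544
    Area = ½·c·h_c  ⇒  h_c = 2·Area/c = 156.88/22.4544 ≈ 6.9866

Area = 78.44, h_c = 6.987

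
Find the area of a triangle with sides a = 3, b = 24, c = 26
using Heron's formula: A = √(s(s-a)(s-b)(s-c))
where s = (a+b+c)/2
s = (3 + 24 + 26)/2 = 53/2 = 26.5
s − a = 23.5, s − b = 2.5, s − c = 0.5
s(s−a)(s−b)(s−c) = 26.5·23.5·2.5·0.5 = 778.4375
Area = √778.4375 ≈ 27.9005

s = 26.5, Area = 27.9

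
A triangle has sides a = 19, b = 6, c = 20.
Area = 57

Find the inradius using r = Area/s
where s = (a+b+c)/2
s = (19 + 6 + 20)/2 = 45/2 = 22.5
r = Area/s = 57/22.5 ≈ 2.53333

r = 2.533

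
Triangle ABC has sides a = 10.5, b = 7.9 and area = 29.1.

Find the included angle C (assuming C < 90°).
Area = ½·a·b·sin(C)  ⇒  sin(C) = 2·Area/(a·b) = 2·29.1/(10.5·7.9) = 58.2/82.95 ≈ 0.701627
C = arcsin(0.701627) ≈ 44.5577° (taking the acute solution since C < 90°)

C = 44.56°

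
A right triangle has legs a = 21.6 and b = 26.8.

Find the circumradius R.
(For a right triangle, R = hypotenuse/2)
Hypotenuse c = √(a² + b²) = √(466.56 + 718.24) = √1184.8 ≈ 34.4209
R = c/2 ≈ 34.4209/2 ≈ 17.2105

R = 17.21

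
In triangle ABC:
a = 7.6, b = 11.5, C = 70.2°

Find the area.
Two sides and the included angle (SAS): A = ½·a·b·sin(C) = ½·7.6·11.5·sin(70.2°)
sin(70.2°) ≈ 0.940881
A ≈ ½·87.4·0.940881 = 43.7·0.940881 ≈ 41.1165

Area = 41.12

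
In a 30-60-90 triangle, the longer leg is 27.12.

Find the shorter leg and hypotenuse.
In a 30-60-90 triangle the sides are in ratio 1 : √3 : 2, so short leg = long leg/√3 and hypotenuse = 2·(short leg).
Short leg = 27.12/√3 ≈ 27.12/1.73205 ≈ 15.6577
Hypotenuse = 2·15.6577 ≈ 31.3155

Short leg = 15.66, Hypotenuse = 31.32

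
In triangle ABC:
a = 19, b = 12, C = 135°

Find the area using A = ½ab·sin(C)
A = ½·a·b·sin(C) = ½·19·12·sin(135°)
sin(135°) ≈ 0.707107
A ≈ ½·228·0.707107 = 114·0.707107 ≈ 80.6102

Area = 80.61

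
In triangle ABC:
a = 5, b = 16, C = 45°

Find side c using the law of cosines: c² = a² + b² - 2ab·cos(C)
c² = 5² + 16² − 2·5·16·cos(45°)
cos(45°) ≈ 0.707107
c² ≈ 25 + 256 − 160·(0.707107) ≈ 281 − 113.137 ≈ 167.863
c ≈ √167.863 ≈ 12.9562

c = 12.96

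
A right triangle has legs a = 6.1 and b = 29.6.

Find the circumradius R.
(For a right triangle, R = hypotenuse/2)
Hypotenuse c = √(a² + b²) = √(37.21 + 876.16) = √913.37 ≈ 30.222
R = c/2 ≈ 30.222/2 ≈ 15.111

R = 15.11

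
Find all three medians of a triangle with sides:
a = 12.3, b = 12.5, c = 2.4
Median formula: m_a = ½√(2b² + 2c² − a²) (and cyclically). a² = 151.29, b² = 156.25, c² = 5.76.
m_a = ½√(2·156.25 + 2·5.76 − 151.29) = ½√172.73 ≈ ½·13.1427 ≈ 6.57134
m_b = ½√(2·151.29 + 2·5.76 − 156.25) = ½√157.85 ≈ ½·12.5638 ≈ 6.28192
m_c = ½√(2·151.29 + 2·156.25 − 5.76) = ½√609.32 ≈ ½·24.6844 ≈ 12.3422

m_a = 6.571, m_b = 6.282, m_c = 12.34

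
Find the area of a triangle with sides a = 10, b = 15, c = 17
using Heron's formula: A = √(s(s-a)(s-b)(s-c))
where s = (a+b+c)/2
s = (10 + 15 + 17)/2 = 42/2 = 21
s − a = 11, s − b = 6, s − c = 4
s(s−a)(s−b)(s−c) = 21·11·6·4 = 5544
Area = √5544 ≈ 74.458

s = 21.0, Area = 74.46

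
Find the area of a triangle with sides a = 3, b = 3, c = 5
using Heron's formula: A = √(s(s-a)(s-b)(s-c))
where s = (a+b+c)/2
s = (3 + 3 + 5)/2 = 11/2 = 5.5
s − a = 2.5, s − b = 2.5, s − c = 0.5
s(s−a)(s−b)(s−c) = 5.5·2.5·2.5·0.5 = 17.1875
Area = √17.1875 ≈ 4.14578

s = 5.5, Area = 4.146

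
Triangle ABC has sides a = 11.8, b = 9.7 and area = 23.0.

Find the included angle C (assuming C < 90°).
Area = ½·a·b·sin(C)  ⇒  sin(C) = 2·Area/(a·b) = 2·23.0/(11.8·9.7) = 46/114.46 ≈ 0.401887
C = arcsin(0.401887) ≈ 23.6962° (taking the acute solution since C < 90°)

C = 23.7°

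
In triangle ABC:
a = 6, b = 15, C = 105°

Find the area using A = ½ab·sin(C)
A = ½·a·b·sin(C) = ½·6·15·sin(105°)
sin(105°) ≈ 0.965926
A ≈ ½·90·0.965926 = 45·0.965926 ≈ 43.4667

Area = 43.47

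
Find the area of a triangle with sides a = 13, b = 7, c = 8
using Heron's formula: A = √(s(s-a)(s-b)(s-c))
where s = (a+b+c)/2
s = (13 + 7 + 8)/2 = 28/2 = 14
s − a = 1, s − b = 7, s − c = 6
s(s−a)(s−b)(s−c) = 14·1·7·6 = 588
Area = √588 ≈ 24.2487

s = 14.0, Area = 24.25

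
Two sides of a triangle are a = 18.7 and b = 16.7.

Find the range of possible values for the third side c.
Triangle inequality: |a − b| < c < a + b
|a − b| = |18.7 − 16.7| = 2
a + b = 18.7 + 16.7 = 35.4

2 < c < 35.4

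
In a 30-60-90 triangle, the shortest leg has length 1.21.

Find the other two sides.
In a 30-60-90 triangle the sides are in ratio 1 : √3 : 2 (short leg : long leg : hypotenuse).
Long leg = 1.21·√3 ≈ 1.21·1.73205 ≈ 2.09578
Hypotenuse = 2·1.21 = 2.42

Long leg = 1.21√3 = 2.096, Hypotenuse = 2.42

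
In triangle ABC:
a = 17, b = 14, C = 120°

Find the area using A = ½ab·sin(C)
A = ½·a·b·sin(C) = ½·17·14·sin(120°)
sin(120°) ≈ 0.866025
A ≈ ½·238·0.866025 = 119·0.866025 ≈ 103.057

Area = 103.1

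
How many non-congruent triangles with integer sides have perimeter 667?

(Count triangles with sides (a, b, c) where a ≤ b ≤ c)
Let a ≤ b ≤ c with a + b + c = 667. The only binding inequality is a + b > c, i.e. 667 − c > c, so c < 667/2; and c ≥ 667/3 since c is the largest side.
So 223 ≤ c ≤ 333. For each c, b runs from ⌈(667 − c)/2⌉ up to c (then a = 667 − b − c satisfies 1 ≤ a ≤ b automatically), giving c − ⌈(667 − c)/2⌉ + 1 choices.
Summing over c: 2 + 3 + 5 + 6 + … + 165 + 167  (111 terms, c = 223, …, 333) = 9352
Check (closed form: nearest integer to p²/48 for even p, (p+3)²/48 for odd p): (667+3)²/48 = 670²/48 = 448900/48 ≈ 9352.08 → 9352

9352 triangles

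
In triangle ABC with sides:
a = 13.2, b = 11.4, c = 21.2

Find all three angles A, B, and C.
Law of cosines for each angle (a² = 174.24, b² = 129.96, c² = 449.44):
cos(A) = (b² + c² − a²)/(2bc) = (129.96 + 449.44 − 174.24)/(2·11.4·21.2) = 405.16/483.36 ≈ 0.838216  ⇒  A ≈ 33.0478°
cos(B) = (a² + c² − b²)/(2ac) = (174.24 + 449.44 − 129.96)/(2·13.2·21.2) = 493.72/559.68 ≈ 0.882147  ⇒  B ≈ 28.0976°
cos(C) = (a² + b² − c²)/(2ab) = (174.24 + 129.96 − 449.44)/(2·13.2·11.4) = -145.24/300.96 ≈ -0.482589  ⇒  C ≈ 118.855°
Check: A + B + C ≈ 180°

A = 33.05°, B = 28.1°, C = 118.9°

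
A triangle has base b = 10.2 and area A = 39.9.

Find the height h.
A = ½·b·h  ⇒  h = 2A/b = 2·39.9/10.2 = 79.8/10.2 ≈ 7.82353

h = 7.824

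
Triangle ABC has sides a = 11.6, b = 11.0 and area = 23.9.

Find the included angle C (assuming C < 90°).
Area = ½·a·b·sin(C)  ⇒  sin(C) = 2·Area/(a·b) = 2·23.9/(11.6·11.0) = 47.8/127.6 ≈ 0.374608
C = arcsin(0.374608) ≈ 22.0001° (taking the acute solution since C < 90°)

C = 22°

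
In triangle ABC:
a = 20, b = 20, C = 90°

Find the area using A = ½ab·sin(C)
A = ½·a·b·sin(C) = ½·20·20·sin(90°)
sin(90°) ≈ 1
A ≈ ½·400·1 = 200·1 ≈ 200

Area = 200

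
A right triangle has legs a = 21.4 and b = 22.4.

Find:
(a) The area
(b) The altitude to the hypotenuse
(a) The legs are perpendicular, so Area = ½·a·b = ½·21.4·22.4 = ½·479.36 = 239.68
(b) Hypotenuse c = √(a² + b²) = √(457.96 + 501.76) = √959.72 ≈ 30.9793
    Area = ½·c·h_c  ⇒  h_c = 2·Area/c = 479.36/30.9793 ≈ 15.4735

Area = 239.68, h_c = 15.47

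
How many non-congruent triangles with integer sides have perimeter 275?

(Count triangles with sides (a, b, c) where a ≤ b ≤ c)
Let a ≤ b ≤ c with a + b + c = 275. The only binding inequality is a + b > c, i.e. 275 − c > c, so c < 275/2; and c ≥ 275/3 since c is the largest side.
So 92 ≤ c ≤ 137. For each c, b runs from ⌈(275 − c)/2⌉ up to c (then a = 275 − b − c satisfies 1 ≤ a ≤ b automatically), giving c − ⌈(275 − c)/2⌉ + 1 choices.
Summing over c: 1 + 3 + 4 + 6 + … + 67 + 69  (46 terms, c = 92, …, 137) = 1610
Check (closed form: nearest integer to p²/48 for even p, (p+3)²/48 for odd p): (275+3)²/48 = 278²/48 = 77284/48 ≈ 1610.08 → 1610

1610 triangles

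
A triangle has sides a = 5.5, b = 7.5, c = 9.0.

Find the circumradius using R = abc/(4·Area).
First find the area with Heron's formula.
s = (5.5 + 7.5 + 9.0)/2 = 11
Area = √(s(s−a)(s−b)(s−c)) = √(11·5.5·3.5·2) ≈ √423.5 ≈ 20.5791
abc = 5.5·7.5·9.0 = 371.25
R = abc/(4·Area) ≈ 371.25/(4·20.5791) = 371.25/82.3165 ≈ 4.51003

R = 4.51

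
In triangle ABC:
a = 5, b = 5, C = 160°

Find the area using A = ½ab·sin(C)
A = ½·a·b·sin(C) = ½·5·5·sin(160°)
sin(160°) ≈ 0.34202
A ≈ ½·25·0.34202 = 12.5·0.34202 ≈ 4.27525

Area = 4.275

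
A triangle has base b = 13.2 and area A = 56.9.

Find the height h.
A = ½·b·h  ⇒  h = 2A/b = 2·56.9/13.2 = 113.8/13.2 ≈ 8.62121

h = 8.621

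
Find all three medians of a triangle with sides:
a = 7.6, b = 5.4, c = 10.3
Median formula: m_a = ½√(2b² + 2c² − a²) (and cyclically). a² = 57.76, b² = 29.16, c² = 106.09.
m_a = ½√(2·29.16 + 2·106.09 − 57.76) = ½√212.74 ≈ ½·14.5856 ≈ 7.2928
m_b = ½√(2·57.76 + 2·106.09 − 29.16) = ½√298.54 ≈ ½·17.2783 ≈ 8.63916
m_c = ½√(2·57.76 + 2·29.16 − 106.09) = ½√67.75 ≈ ½·8.23104 ≈ 4.11552

m_a = 7.293, m_b = 8.639, m_c = 4.116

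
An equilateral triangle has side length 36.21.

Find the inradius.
r = Area/s with s the semi-perimeter.
Area = (√3/4)·36.21² = (√3/4)·1311.1641 ≈ 0.433013·1311.1641 ≈ 567.751
s = 3·36.21/2 = 54.315
r ≈ 567.751/54.315 ≈ 10.4529
(Equivalently r = side/(2√3) = 36.21/3.4641 ≈ 10.4529.)

r = 10.45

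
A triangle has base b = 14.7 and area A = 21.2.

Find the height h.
A = ½·b·h  ⇒  h = 2A/b = 2·21.2/14.7 = 42.4/14.7 ≈ 2.88435

h = 2.884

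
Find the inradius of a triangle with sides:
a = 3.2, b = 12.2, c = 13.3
r = Area/s where s is the semi-perimeter.
s = (3.2 + 12.2 + 13.3)/2 = 28.7/2 = 14.35
Area = √(s(s−a)(s−b)(s−c)) = √(14.35·11.15·2.15·1.05) ≈ √361.206 ≈ 19.0054
r ≈ 19.0054/14.35 ≈ 1.32442

r = 1.324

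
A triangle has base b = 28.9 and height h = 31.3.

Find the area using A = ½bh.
A = ½·b·h = ½·28.9·31.3 = ½·904.57 = 452.285

Area = 452.285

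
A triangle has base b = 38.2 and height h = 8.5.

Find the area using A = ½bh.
A = ½·b·h = ½·38.2·8.5 = ½·324.7 = 162.35

Area = 162.35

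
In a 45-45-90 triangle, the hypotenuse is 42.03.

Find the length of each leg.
In a 45-45-90 triangle hypotenuse = leg·√2, so leg = hypotenuse/√2.
Leg = 42.03/√2 ≈ 42.03/1.41421 ≈ 29.7197

Each leg = 29.72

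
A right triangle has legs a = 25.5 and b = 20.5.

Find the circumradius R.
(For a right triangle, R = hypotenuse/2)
Hypotenuse c = √(a² + b²) = √(650.25 + 420.25) = √1070.5 ≈ 32.7185
R = c/2 ≈ 32.7185/2 ≈ 16.3592

R = 16.36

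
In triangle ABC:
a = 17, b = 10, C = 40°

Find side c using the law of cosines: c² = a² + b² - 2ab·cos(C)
c² = 17² + 10² − 2·17·10·cos(40°)
cos(40°) ≈ 0.766044
c² ≈ 289 + 100 − 340·(0.766044) ≈ 389 − 260.455 ≈ 128.545
c ≈ √128.545 ≈ 11.3378

c = 11.34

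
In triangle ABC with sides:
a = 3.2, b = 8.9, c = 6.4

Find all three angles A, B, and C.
Law of cosines for each angle (a² = 10.24, b² = 79.21, c² = 40.96):
cos(A) = (b² + c² − a²)/(2bc) = (79.21 + 40.96 − 10.24)/(2·8.9·6.4) = 109.93/113.92 ≈ 0.964975  ⇒  A ≈ 15.209°
cos(B) = (a² + c² − b²)/(2ac) = (10.24 + 40.96 − 79.21)/(2·3.2·6.4) = -28.01/40.96 ≈ -0.683838  ⇒  B ≈ 133.144°
cos(C) = (a² + b² − c²)/(2ab) = (10.24 + 79.21 − 40.96)/(2·3.2·8.9) = 48.49/56.96 ≈ 0.851299  ⇒  C ≈ 31.6467°
Check: A + B + C ≈ 180°

A = 15.21°, B = 133.1°, C = 31.65°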